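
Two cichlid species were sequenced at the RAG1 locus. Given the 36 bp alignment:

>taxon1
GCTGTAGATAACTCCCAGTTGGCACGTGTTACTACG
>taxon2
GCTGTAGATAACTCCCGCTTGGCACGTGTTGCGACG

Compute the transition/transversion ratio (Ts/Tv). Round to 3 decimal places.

1.000

Transitions are A↔G and C↔T; transversions are all other mismatches.
Transitions: 2. Transversions: 2.
R = 2/2 = 1.000.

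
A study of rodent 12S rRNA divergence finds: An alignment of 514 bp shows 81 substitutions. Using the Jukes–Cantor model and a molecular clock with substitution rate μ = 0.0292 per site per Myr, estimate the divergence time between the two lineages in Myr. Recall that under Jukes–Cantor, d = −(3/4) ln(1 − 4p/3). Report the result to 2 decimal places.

p = 81/514 ≈ 0.157588.
d = −(3/4) ln(1 − 4p/3) = −0.75 ln(1 − 0.210117) = −0.75 ln(0.789883)
  = −0.75 × (-0.235870) = 0.176903 substitutions/site.
Under a molecular clock d = 2μt, so t = d/(2μ) = 0.176903 / (2 × 0.0292) = 3.03 Myr.

3.03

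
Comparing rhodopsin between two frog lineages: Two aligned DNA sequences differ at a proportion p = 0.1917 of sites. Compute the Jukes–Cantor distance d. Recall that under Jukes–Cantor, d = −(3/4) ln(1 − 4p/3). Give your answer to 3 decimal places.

0.221

d = −(3/4) ln(1 − 4p/3) = −0.75 ln(1 − 0.2556) = −0.75 ln(0.7444)
  = −0.75 × (-0.295177) = 0.221383 substitutions/site.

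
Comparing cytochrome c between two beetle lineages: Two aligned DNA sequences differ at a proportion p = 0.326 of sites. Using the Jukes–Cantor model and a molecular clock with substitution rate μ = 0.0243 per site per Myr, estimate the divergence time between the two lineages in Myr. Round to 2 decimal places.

d = −(3/4) ln(1 − 4p/3) = −0.75 ln(1 − 0.434667) = −0.75 ln(0.565333)
  = −0.75 × (-0.570340) = 0.427755 substitutions/site.
Under a molecular clock d = 2μt, so t = d/(2μ) = 0.427755 / (2 × 0.0243) = 8.80 Myr.

8.80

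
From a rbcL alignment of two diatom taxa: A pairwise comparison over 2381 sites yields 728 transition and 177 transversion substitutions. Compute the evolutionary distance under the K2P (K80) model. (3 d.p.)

P = 728/2381 ≈ 0.305754 and Q = 177/2381 ≈ 0.074339.
Under the Kimura two-parameter model, d = −½ ln(1 − 2P − Q) − ¼ ln(1 − 2Q).
1 − 2P − Q = 0.314153, giving −½ ln(0.314153) = 0.578938.
1 − 2Q = 0.851322, giving −¼ ln(0.851322) = 0.040241.
d = 0.578938 + 0.040241 = 0.619179.

0.619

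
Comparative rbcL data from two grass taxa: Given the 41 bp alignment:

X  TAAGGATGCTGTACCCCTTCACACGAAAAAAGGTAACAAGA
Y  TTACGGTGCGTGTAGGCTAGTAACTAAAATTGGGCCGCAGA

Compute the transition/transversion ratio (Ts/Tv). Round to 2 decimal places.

Transitions are A↔G and C↔T; transversions are all other mismatches.
Transitions: 1. Transversions: 21.
R = 1/21 = 0.047619… ≈ 0.05 (to 2 d.p.).

0.05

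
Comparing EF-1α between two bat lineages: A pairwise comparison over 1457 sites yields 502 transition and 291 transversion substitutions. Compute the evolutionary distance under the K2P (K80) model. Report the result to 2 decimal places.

P = 502/1457 ≈ 0.344544 and Q = 291/1457 ≈ 0.199725.
Under the Kimura two-parameter model, d = −½ ln(1 − 2P − Q) − ¼ ln(1 − 2Q).
1 − 2P − Q = 0.111187, giving −½ ln(0.111187) = 1.098271.
1 − 2Q = 0.60055, giving −¼ ln(0.60055) = 0.127477.
d = 1.098271 + 0.127477 = 1.225748.

1.23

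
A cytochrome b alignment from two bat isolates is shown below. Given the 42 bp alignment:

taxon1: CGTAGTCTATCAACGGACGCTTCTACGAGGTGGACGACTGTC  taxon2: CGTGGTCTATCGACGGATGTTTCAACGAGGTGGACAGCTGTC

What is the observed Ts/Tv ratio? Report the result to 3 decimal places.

Transitions are A↔G and C↔T; transversions are all other mismatches.
Transitions: 6. Transversions: 1.
R = 6/1 = 6.000.

6.000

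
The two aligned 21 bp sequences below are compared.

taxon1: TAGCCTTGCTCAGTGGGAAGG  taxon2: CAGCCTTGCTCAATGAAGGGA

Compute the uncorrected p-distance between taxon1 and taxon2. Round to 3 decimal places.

0.333

The sequences differ at 7 of 21 positions (sites 1, 13, 16, 17, 18, 19, 21).
p = 7/21 = 0.333333… ≈ 0.333 (to 3 d.p.).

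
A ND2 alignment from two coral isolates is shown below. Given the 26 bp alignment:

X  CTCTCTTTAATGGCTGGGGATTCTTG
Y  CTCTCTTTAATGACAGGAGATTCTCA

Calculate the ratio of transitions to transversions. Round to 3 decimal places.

Transitions are A↔G and C↔T; transversions are all other mismatches.
Transitions: 4. Transversions: 1.
R = 4/1 = 4.000.

4.000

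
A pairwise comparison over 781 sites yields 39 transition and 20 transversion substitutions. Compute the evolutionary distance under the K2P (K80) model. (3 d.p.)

P = 39/781 ≈ 0.049936 and Q = 20/781 ≈ 0.025608.
Under the Kimura two-parameter model, d = −½ ln(1 − 2P − Q) − ¼ ln(1 − 2Q).
1 − 2P − Q = 0.87452, giving −½ ln(0.87452) = 0.067040.
1 − 2Q = 0.948784, giving −¼ ln(0.948784) = 0.013144.
d = 0.067040 + 0.013144 = 0.080184.

0.080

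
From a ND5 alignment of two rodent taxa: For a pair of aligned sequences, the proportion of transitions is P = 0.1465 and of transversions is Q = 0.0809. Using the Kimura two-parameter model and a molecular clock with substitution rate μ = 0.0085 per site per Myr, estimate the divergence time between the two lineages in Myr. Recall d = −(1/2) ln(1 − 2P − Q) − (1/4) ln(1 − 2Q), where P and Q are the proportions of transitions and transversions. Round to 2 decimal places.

Under the Kimura two-parameter model, d = −½ ln(1 − 2P − Q) − ¼ ln(1 − 2Q).
1 − 2P − Q = 0.6261, giving −½ ln(0.6261) = 0.234123.
1 − 2Q = 0.8382, giving −¼ ln(0.8382) = 0.044125.
d = 0.234123 + 0.044125 = 0.278248.
Under a molecular clock d = 2μt, so t = d/(2μ) = 0.278248 / (2 × 0.0085) = 16.37 Myr.

16.37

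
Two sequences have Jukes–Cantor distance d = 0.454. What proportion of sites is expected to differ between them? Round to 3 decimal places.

p = (3/4)(1 − e^(−4d/3)) = 0.75 × (1 − e^(-0.605333)) = 0.75 × (1 − 0.545893) = 0.340580.

0.341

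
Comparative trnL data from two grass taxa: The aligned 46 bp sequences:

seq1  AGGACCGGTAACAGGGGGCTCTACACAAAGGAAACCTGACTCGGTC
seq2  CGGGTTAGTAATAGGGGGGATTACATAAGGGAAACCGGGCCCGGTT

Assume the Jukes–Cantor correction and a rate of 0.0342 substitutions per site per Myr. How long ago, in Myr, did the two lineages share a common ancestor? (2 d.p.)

The sequences differ at 15 of 46 sites, so p = 15/46 ≈ 0.326087.
d = −(3/4) ln(1 − 4p/3) = −0.75 ln(1 − 0.434783) = −0.75 ln(0.565217)
  = −0.75 × (-0.570546) = 0.427910 substitutions/site.
Under a molecular clock d = 2μt, so t = d/(2μ) = 0.427910 / (2 × 0.0342) = 6.26 Myr.

6.26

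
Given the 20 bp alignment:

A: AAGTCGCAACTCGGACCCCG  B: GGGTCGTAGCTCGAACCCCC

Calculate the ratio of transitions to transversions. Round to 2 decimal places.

5.00

Transitions are A↔G and C↔T; transversions are all other mismatches.
Transitions: 5. Transversions: 1.
R = 5/1 = 5.00.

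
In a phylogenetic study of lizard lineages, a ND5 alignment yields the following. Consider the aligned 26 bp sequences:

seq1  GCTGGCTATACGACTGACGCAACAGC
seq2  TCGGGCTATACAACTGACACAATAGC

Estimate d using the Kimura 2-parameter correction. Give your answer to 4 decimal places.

Of 26 sites, 3 differences are transitions and 2 are transversions, so P = 3/26 ≈ 0.115385 and Q = 2/26 ≈ 0.076923.
Under the Kimura two-parameter model, d = −½ ln(1 − 2P − Q) − ¼ ln(1 − 2Q).
1 − 2P − Q = 0.692307, giving −½ ln(0.692307) = 0.183863.
1 − 2Q = 0.846154, giving −¼ ln(0.846154) = 0.041763.
d = 0.183863 + 0.041763 = 0.225626.

0.2256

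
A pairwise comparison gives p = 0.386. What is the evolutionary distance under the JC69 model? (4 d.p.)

0.5422

d = −(3/4) ln(1 − 4p/3) = −0.75 ln(1 − 0.514667) = −0.75 ln(0.485333)
  = −0.75 × (-0.722920) = 0.542190 substitutions/site.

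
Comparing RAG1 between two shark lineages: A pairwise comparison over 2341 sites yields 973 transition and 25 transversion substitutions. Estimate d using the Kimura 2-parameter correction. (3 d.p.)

P = 973/2341 ≈ 0.415634 and Q = 25/2341 ≈ 0.010679.
Under the Kimura two-parameter model, d = −½ ln(1 − 2P − Q) − ¼ ln(1 − 2Q).
1 − 2P − Q = 0.158053, giving −½ ln(0.158053) = 0.922412.
1 − 2Q = 0.978642, giving −¼ ln(0.978642) = 0.005397.
d = 0.922412 + 0.005397 = 0.927809.

0.928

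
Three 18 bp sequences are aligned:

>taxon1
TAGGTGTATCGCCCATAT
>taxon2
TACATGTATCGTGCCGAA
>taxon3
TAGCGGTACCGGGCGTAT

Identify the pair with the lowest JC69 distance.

taxon1–taxon2: 7/18 differ, p = 0.389, d = 0.548.
taxon1–taxon3: 6/18 differ, p = 0.333, d = 0.441.
taxon2–taxon3: 8/18 differ, p = 0.444, d = 0.673.
The smallest distance is between taxon1 and taxon3.

taxon1 and taxon3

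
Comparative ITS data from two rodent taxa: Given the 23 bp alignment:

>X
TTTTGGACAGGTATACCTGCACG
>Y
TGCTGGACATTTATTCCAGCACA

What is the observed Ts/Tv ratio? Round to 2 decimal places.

0.40

Transitions are A↔G and C↔T; transversions are all other mismatches.
Transitions: 2. Transversions: 5.
R = 2/5 = 0.40.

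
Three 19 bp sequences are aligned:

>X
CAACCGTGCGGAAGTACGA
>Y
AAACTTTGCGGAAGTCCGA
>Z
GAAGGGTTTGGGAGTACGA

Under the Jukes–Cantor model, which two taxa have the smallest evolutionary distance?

X–Y: 4/19 differ, p = 0.211, d = 0.247.
X–Z: 6/19 differ, p = 0.316, d = 0.410.
Y–Z: 8/19 differ, p = 0.421, d = 0.618.
The smallest distance is between X and Y.

X and Y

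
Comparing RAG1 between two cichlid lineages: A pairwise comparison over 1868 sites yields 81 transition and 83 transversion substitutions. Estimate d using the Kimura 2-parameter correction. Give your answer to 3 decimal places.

0.094

P = 81/1868 ≈ 0.043362 and Q = 83/1868 ≈ 0.044433.
Under the Kimura two-parameter model, d = −½ ln(1 − 2P − Q) − ¼ ln(1 − 2Q).
1 − 2P − Q = 0.868843, giving −½ ln(0.868843) = 0.070296.
1 − 2Q = 0.911134, giving −¼ ln(0.911134) = 0.023266.
d = 0.070296 + 0.023266 = 0.093562.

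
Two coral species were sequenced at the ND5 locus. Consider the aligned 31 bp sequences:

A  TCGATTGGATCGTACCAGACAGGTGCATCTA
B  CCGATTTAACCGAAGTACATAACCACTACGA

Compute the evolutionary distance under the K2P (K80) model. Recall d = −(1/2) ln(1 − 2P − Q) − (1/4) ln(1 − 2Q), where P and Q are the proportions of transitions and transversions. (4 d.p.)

Of 31 sites, 8 differences are transitions and 8 are transversions, so P = 8/31 ≈ 0.258065 and Q = 8/31 ≈ 0.258065.
Under the Kimura two-parameter model, d = −½ ln(1 − 2P − Q) − ¼ ln(1 − 2Q).
1 − 2P − Q = 0.225805, giving −½ ln(0.225805) = 0.744042.
1 − 2Q = 0.48387, giving −¼ ln(0.48387) = 0.181485.
d = 0.744042 + 0.181485 = 0.925527.

0.9255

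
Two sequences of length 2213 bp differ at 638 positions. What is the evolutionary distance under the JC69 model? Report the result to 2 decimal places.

0.36

p = 638/2213 ≈ 0.288296.
d = −(3/4) ln(1 − 4p/3) = −0.75 ln(1 − 0.384395) = −0.75 ln(0.615605)
  = −0.75 × (-0.485150) = 0.363863 substitutions/site.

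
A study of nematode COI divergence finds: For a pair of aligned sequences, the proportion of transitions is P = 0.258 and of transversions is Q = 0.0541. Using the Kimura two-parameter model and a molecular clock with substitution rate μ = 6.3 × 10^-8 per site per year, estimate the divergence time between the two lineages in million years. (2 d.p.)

Under the Kimura two-parameter model, d = −½ ln(1 − 2P − Q) − ¼ ln(1 − 2Q).
1 − 2P − Q = 0.4299, giving −½ ln(0.4299) = 0.422101.
1 − 2Q = 0.8918, giving −¼ ln(0.8918) = 0.028628.
d = 0.422101 + 0.028628 = 0.450729.
Under a molecular clock d = 2μt, so t = d/(2μ) = 0.450729 / (2 × 6.3 × 10^-8) = 3.58 million years.

3.58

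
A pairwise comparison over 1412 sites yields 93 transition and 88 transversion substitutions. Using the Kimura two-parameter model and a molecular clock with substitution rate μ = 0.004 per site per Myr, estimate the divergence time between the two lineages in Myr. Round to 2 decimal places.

17.64

P = 93/1412 ≈ 0.065864 and Q = 88/1412 ≈ 0.062323.
Under the Kimura two-parameter model, d = −½ ln(1 − 2P − Q) − ¼ ln(1 − 2Q).
1 − 2P − Q = 0.805949, giving −½ ln(0.805949) = 0.107867.
1 − 2Q = 0.875354, giving −¼ ln(0.875354) = 0.033282.
d = 0.107867 + 0.033282 = 0.141149.
Under a molecular clock d = 2μt, so t = d/(2μ) = 0.141149 / (2 × 0.004) = 17.64 Myr.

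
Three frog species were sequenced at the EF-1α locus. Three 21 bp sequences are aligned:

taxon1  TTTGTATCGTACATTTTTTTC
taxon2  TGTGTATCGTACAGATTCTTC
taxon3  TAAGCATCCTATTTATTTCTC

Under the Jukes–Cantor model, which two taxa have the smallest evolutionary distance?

taxon1 and taxon2

taxon1–taxon2: 4/21 differ, p = 0.190, d = 0.220.
taxon1–taxon3: 8/21 differ, p = 0.381, d = 0.532.
taxon2–taxon3: 9/21 differ, p = 0.429, d = 0.635.
The smallest distance is between taxon1 and taxon2.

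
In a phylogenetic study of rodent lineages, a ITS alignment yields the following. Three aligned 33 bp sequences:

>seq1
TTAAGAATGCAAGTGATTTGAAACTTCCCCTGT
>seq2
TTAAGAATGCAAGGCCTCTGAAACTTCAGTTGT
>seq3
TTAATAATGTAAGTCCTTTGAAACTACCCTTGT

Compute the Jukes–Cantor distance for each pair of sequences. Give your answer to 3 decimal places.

d(seq1,seq2) = 0.249, d(seq1,seq3) = 0.208, d(seq2,seq3) = 0.249

seq1–seq2: 7/33 sites differ → p ≈ 0.212121, d = −0.75 ln(1 − 0.282828) = 0.249330 ≈ 0.249.
seq1–seq3: 6/33 sites differ → p ≈ 0.181818, d = −0.75 ln(1 − 0.242424) = 0.208224 ≈ 0.208.
seq2–seq3: 7/33 sites differ → p ≈ 0.212121, d = −0.75 ln(1 − 0.282828) = 0.249330 ≈ 0.249.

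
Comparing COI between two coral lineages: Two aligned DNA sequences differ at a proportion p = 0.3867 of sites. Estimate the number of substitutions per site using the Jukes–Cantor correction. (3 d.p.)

0.544

d = −(3/4) ln(1 − 4p/3) = −0.75 ln(1 − 0.5156) = −0.75 ln(0.4844)
  = −0.75 × (-0.724844) = 0.543633 substitutions/site.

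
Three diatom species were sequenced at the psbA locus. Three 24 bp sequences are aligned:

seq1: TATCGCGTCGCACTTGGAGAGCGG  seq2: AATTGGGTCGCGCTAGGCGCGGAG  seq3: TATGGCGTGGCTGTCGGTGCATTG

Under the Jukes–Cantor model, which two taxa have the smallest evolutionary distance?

seq1 and seq2

seq1–seq2: 9/24 differ, p = 0.375, d = 0.520.
seq1–seq3: 10/24 differ, p = 0.417, d = 0.608.
seq2–seq3: 11/24 differ, p = 0.458, d = 0.708.
The smallest distance is between seq1 and seq2.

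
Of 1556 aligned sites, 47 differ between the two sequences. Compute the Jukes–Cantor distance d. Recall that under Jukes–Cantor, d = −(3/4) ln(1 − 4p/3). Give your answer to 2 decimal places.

p = 47/1556 ≈ 0.030206.
d = −(3/4) ln(1 − 4p/3) = −0.75 ln(1 − 0.040275) = −0.75 ln(0.959725)
  = −0.75 × (-0.041108) = 0.030831 substitutions/site.

0.03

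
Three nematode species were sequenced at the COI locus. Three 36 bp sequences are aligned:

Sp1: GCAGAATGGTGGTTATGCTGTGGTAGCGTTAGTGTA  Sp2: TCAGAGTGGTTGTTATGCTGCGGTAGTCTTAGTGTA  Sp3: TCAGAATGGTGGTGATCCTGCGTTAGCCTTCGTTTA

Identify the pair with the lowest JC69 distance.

Sp1–Sp2: 6/36 differ, p = 0.167, d = 0.188.
Sp1–Sp3: 8/36 differ, p = 0.222, d = 0.264.
Sp2–Sp3: 8/36 differ, p = 0.222, d = 0.264.
The smallest distance is between Sp1 and Sp2.

Sp1 and Sp2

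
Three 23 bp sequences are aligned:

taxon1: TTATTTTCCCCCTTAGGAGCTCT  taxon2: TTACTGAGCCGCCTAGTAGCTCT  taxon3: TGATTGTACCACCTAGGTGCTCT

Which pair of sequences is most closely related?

taxon1 and taxon3

taxon1–taxon2: 7/23 differ, p = 0.304, d = 0.390.
taxon1–taxon3: 6/23 differ, p = 0.261, d = 0.321.
taxon2–taxon3: 7/23 differ, p = 0.304, d = 0.390.
The smallest distance is between taxon1 and taxon3.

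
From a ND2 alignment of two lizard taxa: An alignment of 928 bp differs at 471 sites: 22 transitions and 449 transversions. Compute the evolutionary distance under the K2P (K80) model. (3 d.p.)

P = 22/928 ≈ 0.023707 and Q = 449/928 ≈ 0.483836.
Under the Kimura two-parameter model, d = −½ ln(1 − 2P − Q) − ¼ ln(1 − 2Q).
1 − 2P − Q = 0.46875, giving −½ ln(0.46875) = 0.378843.
1 − 2Q = 0.032328, giving −¼ ln(0.032328) = 0.857955.
d = 0.378843 + 0.857955 = 1.236798.

1.237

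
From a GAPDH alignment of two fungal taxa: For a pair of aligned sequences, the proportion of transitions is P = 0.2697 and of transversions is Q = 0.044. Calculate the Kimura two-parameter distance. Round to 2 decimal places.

0.46

Under the Kimura two-parameter model, d = −½ ln(1 − 2P − Q) − ¼ ln(1 − 2Q).
1 − 2P − Q = 0.4166, giving −½ ln(0.4166) = 0.437814.
1 − 2Q = 0.912, giving −¼ ln(0.912) = 0.023029.
d = 0.437814 + 0.023029 = 0.460843.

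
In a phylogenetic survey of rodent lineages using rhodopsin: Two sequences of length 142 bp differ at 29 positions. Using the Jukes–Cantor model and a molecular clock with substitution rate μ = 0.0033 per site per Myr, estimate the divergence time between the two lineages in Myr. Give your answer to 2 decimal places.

p = 29/142 ≈ 0.204225.
d = −(3/4) ln(1 − 4p/3) = −0.75 ln(1 − 0.2723) = −0.75 ln(0.7277)
  = −0.75 × (-0.317866) = 0.238400 substitutions/site.
Under a molecular clock d = 2μt, so t = d/(2μ) = 0.238400 / (2 × 0.0033) = 36.12 Myr.

36.12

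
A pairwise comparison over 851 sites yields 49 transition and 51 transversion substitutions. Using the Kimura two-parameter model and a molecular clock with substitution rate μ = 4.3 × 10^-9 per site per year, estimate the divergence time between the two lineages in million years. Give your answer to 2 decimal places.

P = 49/851 ≈ 0.057579 and Q = 51/851 ≈ 0.059929.
Under the Kimura two-parameter model, d = −½ ln(1 − 2P − Q) − ¼ ln(1 − 2Q).
1 − 2P − Q = 0.824913, giving −½ ln(0.824913) = 0.096239.
1 − 2Q = 0.880142, giving −¼ ln(0.880142) = 0.031918.
d = 0.096239 + 0.031918 = 0.128157.
Under a molecular clock d = 2μt, so t = d/(2μ) = 0.128157 / (2 × 4.3 × 10^-9) = 14.90 million years.

14.90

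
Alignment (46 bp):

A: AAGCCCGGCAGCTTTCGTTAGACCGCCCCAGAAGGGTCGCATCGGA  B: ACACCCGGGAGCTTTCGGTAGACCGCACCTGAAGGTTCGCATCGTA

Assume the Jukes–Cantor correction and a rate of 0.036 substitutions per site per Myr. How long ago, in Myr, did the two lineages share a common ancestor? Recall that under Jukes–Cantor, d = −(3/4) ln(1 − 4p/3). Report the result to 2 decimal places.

2.75

The sequences differ at 8 of 46 sites (2, 3, 9, 18, 27, 30, 36, 45), so p = 8/46 ≈ 0.173913.
d = −(3/4) ln(1 − 4p/3) = −0.75 ln(1 − 0.231884) = −0.75 ln(0.768116)
  = −0.75 × (-0.263815) = 0.197861 substitutions/site.
Under a molecular clock d = 2μt, so t = d/(2μ) = 0.197861 / (2 × 0.036) = 2.75 Myr.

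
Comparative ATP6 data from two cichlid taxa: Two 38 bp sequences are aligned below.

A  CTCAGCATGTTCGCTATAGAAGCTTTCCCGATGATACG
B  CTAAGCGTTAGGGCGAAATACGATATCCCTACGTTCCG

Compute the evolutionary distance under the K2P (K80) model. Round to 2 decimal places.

Of 38 sites, 2 differences are transitions and 14 are transversions, so P = 2/38 ≈ 0.052632 and Q = 14/38 ≈ 0.368421.
Under the Kimura two-parameter model, d = −½ ln(1 − 2P − Q) − ¼ ln(1 − 2Q).
1 − 2P − Q = 0.526315, giving −½ ln(0.526315) = 0.320928.
1 − 2Q = 0.263158, giving −¼ ln(0.263158) = 0.333750.
d = 0.320928 + 0.333750 = 0.654678.

0.65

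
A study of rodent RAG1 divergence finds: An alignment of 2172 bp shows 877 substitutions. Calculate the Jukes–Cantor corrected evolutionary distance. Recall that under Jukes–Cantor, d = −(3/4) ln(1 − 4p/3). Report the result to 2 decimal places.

0.58

p = 877/2172 ≈ 0.403775.
d = −(3/4) ln(1 − 4p/3) = −0.75 ln(1 − 0.538367) = −0.75 ln(0.461633)
  = −0.75 × (-0.772985) = 0.579739 substitutions/site.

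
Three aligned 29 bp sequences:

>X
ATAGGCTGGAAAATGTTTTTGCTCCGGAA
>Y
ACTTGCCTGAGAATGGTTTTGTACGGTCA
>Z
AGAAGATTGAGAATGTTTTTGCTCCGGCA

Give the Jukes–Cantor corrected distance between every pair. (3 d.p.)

d(X,Y) = 0.602, d(X,Z) = 0.242, d(Y,Z) = 0.462

X–Y: 12/29 sites differ → p ≈ 0.413793, d = −0.75 ln(1 − 0.551724) = 0.601760 ≈ 0.602.
X–Z: 6/29 sites differ → p ≈ 0.206897, d = −0.75 ln(1 − 0.275863) = 0.242081 ≈ 0.242.
Y–Z: 10/29 sites differ → p ≈ 0.344828, d = −0.75 ln(1 − 0.459771) = 0.461822 ≈ 0.462.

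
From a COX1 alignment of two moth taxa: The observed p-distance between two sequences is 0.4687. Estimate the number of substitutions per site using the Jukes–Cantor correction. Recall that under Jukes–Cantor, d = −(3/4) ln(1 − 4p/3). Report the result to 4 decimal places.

0.7355

d = −(3/4) ln(1 − 4p/3) = −0.75 ln(1 − 0.624933) = −0.75 ln(0.375067)
  = −0.75 × (-0.980651) = 0.735488 substitutions/site.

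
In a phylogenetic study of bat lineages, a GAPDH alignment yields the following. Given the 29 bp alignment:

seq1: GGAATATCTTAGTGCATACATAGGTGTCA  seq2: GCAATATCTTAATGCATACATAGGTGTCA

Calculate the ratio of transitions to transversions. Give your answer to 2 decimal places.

Transitions are A↔G and C↔T; transversions are all other mismatches.
Transitions: 1. Transversions: 1.
R = 1/1 = 1.00.

1.00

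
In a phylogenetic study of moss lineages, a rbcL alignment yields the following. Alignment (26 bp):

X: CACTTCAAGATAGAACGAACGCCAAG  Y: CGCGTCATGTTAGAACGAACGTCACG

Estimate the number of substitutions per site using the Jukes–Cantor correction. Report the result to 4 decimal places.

0.2758

The sequences differ at 6 of 26 sites (2, 4, 8, 10, 22, 25), so p = 6/26 ≈ 0.230769.
d = −(3/4) ln(1 − 4p/3) = −0.75 ln(1 − 0.307692) = −0.75 ln(0.692308)
  = −0.75 × (-0.367724) = 0.275793 substitutions/site.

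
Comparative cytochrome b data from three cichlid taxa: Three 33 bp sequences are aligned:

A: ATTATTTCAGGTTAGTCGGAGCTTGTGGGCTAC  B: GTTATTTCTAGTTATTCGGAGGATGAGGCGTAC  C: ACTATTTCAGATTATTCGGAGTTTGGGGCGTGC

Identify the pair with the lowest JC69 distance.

A–B: 9/33 differ, p = 0.273, d = 0.339.
A–C: 8/33 differ, p = 0.242, d = 0.293.
B–C: 9/33 differ, p = 0.273, d = 0.339.
The smallest distance is between A and C.

A and C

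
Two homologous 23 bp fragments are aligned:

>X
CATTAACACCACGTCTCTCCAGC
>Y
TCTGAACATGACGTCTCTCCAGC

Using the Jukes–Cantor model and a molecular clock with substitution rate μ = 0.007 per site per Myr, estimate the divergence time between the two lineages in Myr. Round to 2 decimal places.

18.34

The sequences differ at 5 of 23 sites (1, 2, 4, 9, 10), so p = 5/23 ≈ 0.217391.
d = −(3/4) ln(1 − 4p/3) = −0.75 ln(1 − 0.289855) = −0.75 ln(0.710145)
  = −0.75 × (-0.342286) = 0.256715 substitutions/site.
Under a molecular clock d = 2μt, so t = d/(2μ) = 0.256715 / (2 × 0.007) = 18.34 Myr.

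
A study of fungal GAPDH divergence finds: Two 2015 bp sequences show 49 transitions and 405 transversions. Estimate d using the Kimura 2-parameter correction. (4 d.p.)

P = 49/2015 ≈ 0.024318 and Q = 405/2015 ≈ 0.200993.
Under the Kimura two-parameter model, d = −½ ln(1 − 2P − Q) − ¼ ln(1 − 2Q).
1 − 2P − Q = 0.750371, giving −½ ln(0.750371) = 0.143594.
1 − 2Q = 0.598014, giving −¼ ln(0.598014) = 0.128535.
d = 0.143594 + 0.128535 = 0.272129.

0.2721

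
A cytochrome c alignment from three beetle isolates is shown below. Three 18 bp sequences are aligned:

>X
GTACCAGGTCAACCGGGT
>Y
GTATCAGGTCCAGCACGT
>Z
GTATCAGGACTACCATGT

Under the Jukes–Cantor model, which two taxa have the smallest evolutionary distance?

X–Y: 5/18 differ, p = 0.278, d = 0.347.
X–Z: 5/18 differ, p = 0.278, d = 0.347.
Y–Z: 4/18 differ, p = 0.222, d = 0.264.
The smallest distance is between Y and Z.

Y and Z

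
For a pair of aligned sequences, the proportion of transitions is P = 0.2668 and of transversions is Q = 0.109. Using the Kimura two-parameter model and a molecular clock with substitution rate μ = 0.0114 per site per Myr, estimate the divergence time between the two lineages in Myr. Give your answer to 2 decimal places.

25.26

Under the Kimura two-parameter model, d = −½ ln(1 − 2P − Q) − ¼ ln(1 − 2Q).
1 − 2P − Q = 0.3574, giving −½ ln(0.3574) = 0.514450.
1 − 2Q = 0.782, giving −¼ ln(0.782) = 0.061475.
d = 0.514450 + 0.061475 = 0.575925.
Under a molecular clock d = 2μt, so t = d/(2μ) = 0.575925 / (2 × 0.0114) = 25.26 Myr.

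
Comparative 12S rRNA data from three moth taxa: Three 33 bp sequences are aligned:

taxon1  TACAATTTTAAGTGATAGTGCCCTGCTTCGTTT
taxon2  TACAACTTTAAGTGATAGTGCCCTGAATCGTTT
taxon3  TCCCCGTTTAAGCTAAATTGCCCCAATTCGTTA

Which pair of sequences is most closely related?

taxon1 and taxon2

taxon1–taxon2: 3/33 differ, p = 0.091, d = 0.097.
taxon1–taxon3: 12/33 differ, p = 0.364, d = 0.497.
taxon2–taxon3: 12/33 differ, p = 0.364, d = 0.497.
The smallest distance is between taxon1 and taxon2.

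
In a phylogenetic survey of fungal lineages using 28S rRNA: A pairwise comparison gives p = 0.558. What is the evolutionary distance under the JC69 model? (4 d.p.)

d = −(3/4) ln(1 − 4p/3) = −0.75 ln(1 − 0.744) = −0.75 ln(0.256)
  = −0.75 × (-1.362578) = 1.021934 substitutions/site.

1.0219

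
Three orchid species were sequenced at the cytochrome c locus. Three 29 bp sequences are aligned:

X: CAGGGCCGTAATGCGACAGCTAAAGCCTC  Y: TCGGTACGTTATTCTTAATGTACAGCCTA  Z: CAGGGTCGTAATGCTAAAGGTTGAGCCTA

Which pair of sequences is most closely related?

X and Z

X–Y: 13/29 differ, p = 0.448, d = 0.683.
X–Z: 7/29 differ, p = 0.241, d = 0.291.
Y–Z: 10/29 differ, p = 0.345, d = 0.462.
The smallest distance is between X and Z.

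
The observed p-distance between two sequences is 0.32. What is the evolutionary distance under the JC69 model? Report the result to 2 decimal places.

0.42

d = −(3/4) ln(1 − 4p/3) = −0.75 ln(1 − 0.426667) = −0.75 ln(0.573333)
  = −0.75 × (-0.556289) = 0.417217 substitutions/site.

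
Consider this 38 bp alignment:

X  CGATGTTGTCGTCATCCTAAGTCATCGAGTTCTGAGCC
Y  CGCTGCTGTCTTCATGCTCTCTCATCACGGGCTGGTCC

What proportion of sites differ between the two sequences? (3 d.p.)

0.342

The sequences differ at 13 of 38 positions.
p = 13/38 = 0.342105… ≈ 0.342 (to 3 d.p.).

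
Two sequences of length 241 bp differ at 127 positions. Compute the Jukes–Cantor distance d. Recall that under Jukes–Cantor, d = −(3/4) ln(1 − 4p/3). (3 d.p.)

p = 127/241 ≈ 0.526971.
d = −(3/4) ln(1 − 4p/3) = −0.75 ln(1 − 0.702628) = −0.75 ln(0.297372)
  = −0.75 × (-1.212771) = 0.909578 substitutions/site.

0.910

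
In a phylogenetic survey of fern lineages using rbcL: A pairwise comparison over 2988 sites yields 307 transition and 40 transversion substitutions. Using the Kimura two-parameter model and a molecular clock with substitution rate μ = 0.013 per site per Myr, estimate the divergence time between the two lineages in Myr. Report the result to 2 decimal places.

P = 307/2988 ≈ 0.102744 and Q = 40/2988 ≈ 0.013387.
Under the Kimura two-parameter model, d = −½ ln(1 − 2P − Q) − ¼ ln(1 − 2Q).
1 − 2P − Q = 0.781125, giving −½ ln(0.781125) = 0.123510.
1 − 2Q = 0.973226, giving −¼ ln(0.973226) = 0.006785.
d = 0.123510 + 0.006785 = 0.130295.
Under a molecular clock d = 2μt, so t = d/(2μ) = 0.130295 / (2 × 0.013) = 5.01 Myr.

5.01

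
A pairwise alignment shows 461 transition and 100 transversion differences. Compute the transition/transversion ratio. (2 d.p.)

4.61

R = 461/100 = 4.61.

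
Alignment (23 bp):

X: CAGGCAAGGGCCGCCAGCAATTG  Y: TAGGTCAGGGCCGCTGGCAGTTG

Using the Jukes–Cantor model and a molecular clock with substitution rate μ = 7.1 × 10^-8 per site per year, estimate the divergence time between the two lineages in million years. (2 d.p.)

The sequences differ at 6 of 23 sites (1, 5, 6, 15, 16, 20), so p = 6/23 ≈ 0.26087.
d = −(3/4) ln(1 − 4p/3) = −0.75 ln(1 − 0.347827) = −0.75 ln(0.652173)
  = −0.75 × (-0.427445) = 0.320584 substitutions/site.
Under a molecular clock d = 2μt, so t = d/(2μ) = 0.320584 / (2 × 7.1 × 10^-8) = 2.26 million years.

2.26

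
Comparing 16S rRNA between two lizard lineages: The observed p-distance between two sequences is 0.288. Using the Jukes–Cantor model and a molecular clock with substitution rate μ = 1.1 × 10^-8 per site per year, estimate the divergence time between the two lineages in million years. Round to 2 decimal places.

d = −(3/4) ln(1 − 4p/3) = −0.75 ln(1 − 0.384) = −0.75 ln(0.616)
  = −0.75 × (-0.484508) = 0.363381 substitutions/site.
Under a molecular clock d = 2μt, so t = d/(2μ) = 0.363381 / (2 × 1.1 × 10^-8) = 16.52 million years.

16.52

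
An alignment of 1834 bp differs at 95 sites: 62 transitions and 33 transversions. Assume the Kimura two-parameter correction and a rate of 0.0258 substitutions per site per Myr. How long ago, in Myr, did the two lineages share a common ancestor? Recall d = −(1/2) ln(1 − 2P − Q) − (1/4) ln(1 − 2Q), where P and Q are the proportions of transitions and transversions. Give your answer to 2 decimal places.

1.04

P = 62/1834 ≈ 0.033806 and Q = 33/1834 ≈ 0.017993.
Under the Kimura two-parameter model, d = −½ ln(1 − 2P − Q) − ¼ ln(1 − 2Q).
1 − 2P − Q = 0.914395, giving −½ ln(0.914395) = 0.044746.
1 − 2Q = 0.964014, giving −¼ ln(0.964014) = 0.009162.
d = 0.044746 + 0.009162 = 0.053908.
Under a molecular clock d = 2μt, so t = d/(2μ) = 0.053908 / (2 × 0.0258) = 1.04 Myr.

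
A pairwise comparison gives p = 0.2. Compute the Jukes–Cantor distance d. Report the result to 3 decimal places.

d = −(3/4) ln(1 − 4p/3) = −0.75 ln(1 − 0.266667) = −0.75 ln(0.733333)
  = −0.75 × (-0.310155) = 0.232616 substitutions/site.

0.233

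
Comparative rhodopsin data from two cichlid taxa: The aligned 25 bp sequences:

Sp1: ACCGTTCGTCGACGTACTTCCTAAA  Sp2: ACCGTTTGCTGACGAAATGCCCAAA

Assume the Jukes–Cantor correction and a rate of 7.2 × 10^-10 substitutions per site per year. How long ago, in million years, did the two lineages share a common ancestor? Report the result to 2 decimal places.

243.41

The sequences differ at 7 of 25 sites (7, 9, 10, 15, 17, 19, 22), so p = 7/25 = 0.28.
d = −(3/4) ln(1 − 4p/3) = −0.75 ln(1 − 0.373333) = −0.75 ln(0.626667)
  = −0.75 × (-0.467340) = 0.350505 substitutions/site.
Under a molecular clock d = 2μt, so t = d/(2μ) = 0.350505 / (2 × 7.2 × 10^-10) = 243.41 million years.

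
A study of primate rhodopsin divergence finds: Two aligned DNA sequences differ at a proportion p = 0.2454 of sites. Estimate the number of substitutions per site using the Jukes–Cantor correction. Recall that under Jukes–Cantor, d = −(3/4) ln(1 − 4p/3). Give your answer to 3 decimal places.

d = −(3/4) ln(1 − 4p/3) = −0.75 ln(1 − 0.3272) = −0.75 ln(0.6728)
  = −0.75 × (-0.396307) = 0.297230 substitutions/site.

0.297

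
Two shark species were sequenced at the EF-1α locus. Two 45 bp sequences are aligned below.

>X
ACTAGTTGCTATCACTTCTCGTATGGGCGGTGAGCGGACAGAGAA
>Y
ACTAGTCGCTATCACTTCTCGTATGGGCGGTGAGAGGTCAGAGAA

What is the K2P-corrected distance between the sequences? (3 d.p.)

0.070

Of 45 sites, 1 differences are transitions and 2 are transversions, so P = 1/45 ≈ 0.022222 and Q = 2/45 ≈ 0.044444.
Under the Kimura two-parameter model, d = −½ ln(1 − 2P − Q) − ¼ ln(1 − 2Q).
1 − 2P − Q = 0.911112, giving −½ ln(0.911112) = 0.046545.
1 − 2Q = 0.911112, giving −¼ ln(0.911112) = 0.023272.
d = 0.046545 + 0.023272 = 0.069817.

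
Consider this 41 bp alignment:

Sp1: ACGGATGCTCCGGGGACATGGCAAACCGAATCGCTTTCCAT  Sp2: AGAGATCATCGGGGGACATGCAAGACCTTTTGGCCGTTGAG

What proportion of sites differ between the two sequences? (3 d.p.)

The sequences differ at 17 of 41 positions.
p = 17/41 = 0.414634… ≈ 0.415 (to 3 d.p.).

0.415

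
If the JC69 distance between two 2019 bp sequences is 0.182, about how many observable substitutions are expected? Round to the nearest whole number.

Invert JC69: p = (3/4)(1 − e^(−4d/3)) = 0.75 × (1 − e^(-0.242667)) = 0.75 × (1 − 0.784533) = 0.161600.
Expected differing sites = pL ≈ 0.161600 × 2019 = 326.2704 ≈ 326.

326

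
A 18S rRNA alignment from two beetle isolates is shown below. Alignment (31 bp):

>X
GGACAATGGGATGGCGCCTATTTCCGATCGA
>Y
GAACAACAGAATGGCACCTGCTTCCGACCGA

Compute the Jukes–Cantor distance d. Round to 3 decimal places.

The sequences differ at 8 of 31 sites (2, 7, 8, 10, 16, 20, 21, 28), so p = 8/31 ≈ 0.258065.
d = −(3/4) ln(1 − 4p/3) = −0.75 ln(1 − 0.344087) = −0.75 ln(0.655913)
  = −0.75 × (-0.421727) = 0.316295 substitutions/site.

0.316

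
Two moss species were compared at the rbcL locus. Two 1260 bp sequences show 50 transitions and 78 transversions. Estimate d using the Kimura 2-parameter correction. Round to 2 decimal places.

P = 50/1260 ≈ 0.039683 and Q = 78/1260 ≈ 0.061905.
Under the Kimura two-parameter model, d = −½ ln(1 − 2P − Q) − ¼ ln(1 − 2Q).
1 − 2P − Q = 0.858729, giving −½ ln(0.858729) = 0.076151.
1 − 2Q = 0.87619, giving −¼ ln(0.87619) = 0.033043.
d = 0.076151 + 0.033043 = 0.109194.

0.11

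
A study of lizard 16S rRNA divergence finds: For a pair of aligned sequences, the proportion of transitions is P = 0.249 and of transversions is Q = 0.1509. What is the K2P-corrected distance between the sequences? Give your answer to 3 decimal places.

0.613

Under the Kimura two-parameter model, d = −½ ln(1 − 2P − Q) − ¼ ln(1 − 2Q).
1 − 2P − Q = 0.3511, giving −½ ln(0.3511) = 0.523342.
1 − 2Q = 0.6982, giving −¼ ln(0.6982) = 0.089812.
d = 0.523342 + 0.089812 = 0.613154.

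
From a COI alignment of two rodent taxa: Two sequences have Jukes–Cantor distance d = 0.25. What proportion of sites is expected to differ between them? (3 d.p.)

0.213

p = (3/4)(1 − e^(−4d/3)) = 0.75 × (1 − e^(-0.333333)) = 0.75 × (1 − 0.716532) = 0.212601.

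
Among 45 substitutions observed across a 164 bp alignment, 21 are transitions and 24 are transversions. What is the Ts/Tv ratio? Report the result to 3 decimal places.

0.875

R = 21/24 = 0.875.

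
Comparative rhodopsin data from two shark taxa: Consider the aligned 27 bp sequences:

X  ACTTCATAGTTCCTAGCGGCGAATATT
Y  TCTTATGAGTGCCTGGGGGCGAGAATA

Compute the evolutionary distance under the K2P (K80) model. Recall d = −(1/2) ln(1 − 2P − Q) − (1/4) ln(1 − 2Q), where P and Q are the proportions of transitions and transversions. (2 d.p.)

Of 27 sites, 2 differences are transitions and 8 are transversions, so P = 2/27 ≈ 0.074074 and Q = 8/27 ≈ 0.296296.
Under the Kimura two-parameter model, d = −½ ln(1 − 2P − Q) − ¼ ln(1 − 2Q).
1 − 2P − Q = 0.555556, giving −½ ln(0.555556) = 0.293893.
1 − 2Q = 0.407408, giving −¼ ln(0.407408) = 0.224485.
d = 0.293893 + 0.224485 = 0.518378.

0.52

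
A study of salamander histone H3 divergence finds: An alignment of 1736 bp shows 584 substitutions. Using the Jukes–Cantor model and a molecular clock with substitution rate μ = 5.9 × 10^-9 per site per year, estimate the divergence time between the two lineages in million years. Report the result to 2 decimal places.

37.83

p = 584/1736 ≈ 0.336406.
d = −(3/4) ln(1 − 4p/3) = −0.75 ln(1 − 0.448541) = −0.75 ln(0.551459)
  = −0.75 × (-0.595188) = 0.446391 substitutions/site.
Under a molecular clock d = 2μt, so t = d/(2μ) = 0.446391 / (2 × 5.9 × 10^-9) = 37.83 million years.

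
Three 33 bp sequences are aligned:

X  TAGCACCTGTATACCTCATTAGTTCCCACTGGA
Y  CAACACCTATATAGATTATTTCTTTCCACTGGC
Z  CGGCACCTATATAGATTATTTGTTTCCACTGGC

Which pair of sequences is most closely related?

X–Y: 10/33 differ, p = 0.303, d = 0.388.
X–Z: 9/33 differ, p = 0.273, d = 0.339.
Y–Z: 3/33 differ, p = 0.091, d = 0.097.
The smallest distance is between Y and Z.

Y and Z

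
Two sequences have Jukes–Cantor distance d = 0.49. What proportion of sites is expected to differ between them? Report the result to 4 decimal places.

0.3598

p = (3/4)(1 − e^(−4d/3)) = 0.75 × (1 − e^(-0.653333)) = 0.75 × (1 − 0.520309) = 0.359768.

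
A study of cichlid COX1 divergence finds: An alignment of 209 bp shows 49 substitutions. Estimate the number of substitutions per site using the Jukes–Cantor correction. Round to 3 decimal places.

p = 49/209 ≈ 0.23445.
d = −(3/4) ln(1 − 4p/3) = −0.75 ln(1 − 0.3126) = −0.75 ln(0.6874)
  = −0.75 × (-0.374839) = 0.281129 substitutions/site.

0.281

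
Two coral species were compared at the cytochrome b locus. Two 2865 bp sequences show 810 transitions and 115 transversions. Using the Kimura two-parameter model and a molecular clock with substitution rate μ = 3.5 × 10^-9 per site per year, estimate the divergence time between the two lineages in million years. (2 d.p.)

P = 810/2865 ≈ 0.282723 and Q = 115/2865 ≈ 0.04014.
Under the Kimura two-parameter model, d = −½ ln(1 − 2P − Q) − ¼ ln(1 − 2Q).
1 − 2P − Q = 0.394414, giving −½ ln(0.394414) = 0.465177.
1 − 2Q = 0.91972, giving −¼ ln(0.91972) = 0.020922.
d = 0.465177 + 0.020922 = 0.486099.
Under a molecular clock d = 2μt, so t = d/(2μ) = 0.486099 / (2 × 3.5 × 10^-9) = 69.44 million years.

69.44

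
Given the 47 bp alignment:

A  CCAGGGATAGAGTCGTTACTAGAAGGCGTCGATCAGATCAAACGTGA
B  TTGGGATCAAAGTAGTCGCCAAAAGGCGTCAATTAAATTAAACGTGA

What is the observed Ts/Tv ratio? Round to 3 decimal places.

7.000

Transitions are A↔G and C↔T; transversions are all other mismatches.
Transitions: 14. Transversions: 2.
R = 14/2 = 7.000.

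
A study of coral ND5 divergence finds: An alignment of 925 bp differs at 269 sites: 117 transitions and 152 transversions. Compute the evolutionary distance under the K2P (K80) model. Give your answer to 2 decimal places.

P = 117/925 ≈ 0.126486 and Q = 152/925 ≈ 0.164324.
Under the Kimura two-parameter model, d = −½ ln(1 − 2P − Q) − ¼ ln(1 − 2Q).
1 − 2P − Q = 0.582704, giving −½ ln(0.582704) = 0.270038.
1 − 2Q = 0.671352, giving −¼ ln(0.671352) = 0.099615.
d = 0.270038 + 0.099615 = 0.369653.

0.37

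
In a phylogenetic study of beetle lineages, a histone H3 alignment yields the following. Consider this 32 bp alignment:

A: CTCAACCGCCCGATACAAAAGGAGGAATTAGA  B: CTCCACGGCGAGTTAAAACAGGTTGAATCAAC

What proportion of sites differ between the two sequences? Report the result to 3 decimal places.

0.375

The sequences differ at 12 of 32 positions.
p = 12/32 = 0.375.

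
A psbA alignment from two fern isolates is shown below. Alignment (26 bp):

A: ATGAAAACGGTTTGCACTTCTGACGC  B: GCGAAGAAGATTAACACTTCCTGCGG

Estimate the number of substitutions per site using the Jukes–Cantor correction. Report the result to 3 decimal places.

The sequences differ at 11 of 26 sites, so p = 11/26 ≈ 0.423077.
d = −(3/4) ln(1 − 4p/3) = −0.75 ln(1 − 0.564103) = −0.75 ln(0.435897)
  = −0.75 × (-0.830349) = 0.622762 substitutions/site.

0.623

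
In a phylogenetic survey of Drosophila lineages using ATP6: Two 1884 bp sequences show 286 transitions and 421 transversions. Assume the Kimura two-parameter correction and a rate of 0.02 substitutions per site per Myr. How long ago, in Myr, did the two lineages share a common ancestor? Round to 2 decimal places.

P = 286/1884 ≈ 0.151805 and Q = 421/1884 ≈ 0.223461.
Under the Kimura two-parameter model, d = −½ ln(1 − 2P − Q) − ¼ ln(1 − 2Q).
1 − 2P − Q = 0.472929, giving −½ ln(0.472929) = 0.374405.
1 − 2Q = 0.553078, giving −¼ ln(0.553078) = 0.148064.
d = 0.374405 + 0.148064 = 0.522469.
Under a molecular clock d = 2μt, so t = d/(2μ) = 0.522469 / (2 × 0.02) = 13.06 Myr.

13.06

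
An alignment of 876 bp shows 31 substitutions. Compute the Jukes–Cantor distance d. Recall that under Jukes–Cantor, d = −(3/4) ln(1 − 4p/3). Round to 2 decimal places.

0.04

p = 31/876 ≈ 0.035388.
d = −(3/4) ln(1 − 4p/3) = −0.75 ln(1 − 0.047184) = −0.75 ln(0.952816)
  = −0.75 × (-0.048333) = 0.036250 substitutions/site.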